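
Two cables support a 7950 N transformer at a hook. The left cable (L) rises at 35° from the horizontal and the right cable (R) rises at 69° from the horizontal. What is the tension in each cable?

T_L = 2936 N, T_R = 6712 N

ΣF_x = 0: −T_L·cos35° + T_R·cos69° = 0 → T_R = 2.28578·T_L.
ΣF_y = 0: T_L·sin35° + T_R·sin69° = 7950.
Substitute: T_L·(0.573576 + 2.28578·0.93358) = 7950 → T_L = 2936.25 ≈ 2936 N.
Then T_R = 2.28578 × 2936.25 = 6712 N.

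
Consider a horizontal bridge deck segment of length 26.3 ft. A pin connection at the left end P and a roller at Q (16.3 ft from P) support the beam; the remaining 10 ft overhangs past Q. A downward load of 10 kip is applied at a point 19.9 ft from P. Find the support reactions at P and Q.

Taking moments about P: Q_y·16.3 − 10·19.9 = 0 → Q_y = 199/16.3 = 12.2086 ≈ 12.21 kip.
ΣF_y = 0: P_y + 12.2086 − 10 = 0 → P_y = -2.209 kip.
ΣF_x = 0: no horizontal applied forces, so P_x = 0.

P_x = 0, P_y = -2.209 kip, Q_y = 12.21 kip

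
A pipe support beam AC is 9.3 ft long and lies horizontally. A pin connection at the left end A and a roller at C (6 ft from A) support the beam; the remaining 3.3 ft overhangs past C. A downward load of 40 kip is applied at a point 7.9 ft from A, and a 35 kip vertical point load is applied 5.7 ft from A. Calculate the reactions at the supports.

Taking moments about A: C_y·6 − 40·7.9 − 35·5.7 = 0 → C_y = 515.5/6 = 85.9167 ≈ 85.92 kip.
ΣF_y = 0: A_y + 85.9167 − 40 − 35 = 0 → A_y = -10.92 kip.
ΣF_x = 0: no horizontal applied forces, so A_x = 0.

A_x = 0, A_y = -10.92 kip, C_y = 85.92 kip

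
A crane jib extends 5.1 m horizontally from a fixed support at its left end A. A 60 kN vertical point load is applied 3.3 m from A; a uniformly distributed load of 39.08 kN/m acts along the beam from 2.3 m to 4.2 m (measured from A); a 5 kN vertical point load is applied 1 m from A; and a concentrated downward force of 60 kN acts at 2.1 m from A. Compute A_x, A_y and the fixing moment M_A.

A_x = 0, A_y = 199.3 kN, M_A = 570.3 kN·m

Resultant of the distributed load: 39.08 × 1.9 = 74.252 kN at 3.25 m from A.
ΣF_x = 0: A_x = 0.
ΣF_y = 0: A_y − 60 − 39.08·1.9 − 5 − 60 = 0 → A_y = 199.3 kN.
ΣM about A: M_A − 60·3.3 − (39.08·1.9)·3.25 − 5·1 − 60·2.1 = 0 → M_A = 570.3 kN·m.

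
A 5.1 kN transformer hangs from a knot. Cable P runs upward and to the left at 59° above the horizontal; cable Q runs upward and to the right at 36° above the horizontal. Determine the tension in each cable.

ΣF_x = 0: −T_P·cos59° + T_Q·cos36° = 0 → T_Q = 0.636622·T_P.
ΣF_y = 0: T_P·sin59° + T_Q·sin36° = 5.1.
Substitute: T_P·(0.857167 + 0.636622·0.587785) = 5.1 → T_P = 4.14175 ≈ 4.142 kN.
Then T_Q = 0.636622 × 4.14175 = 2.637 kN.

T_P = 4.142 kN, T_Q = 2.637 kN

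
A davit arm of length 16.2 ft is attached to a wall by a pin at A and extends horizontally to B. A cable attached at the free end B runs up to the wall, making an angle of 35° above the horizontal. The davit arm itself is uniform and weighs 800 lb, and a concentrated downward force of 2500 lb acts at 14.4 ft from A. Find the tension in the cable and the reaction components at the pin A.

ΣM about A: T·sin35°·16.2 − 800·8.1 − 2500·14.4 = 0 → T = 42480/(16.2·0.573576) = 4571.71 ≈ 4572 lb.
ΣF_x = 0: A_x − T·cos35° = 0 → A_x = 4571.71 × 0.819152 = 3745 lb.
ΣF_y = 0: A_y + T·sin35° − 800 − 2500 = 0 → A_y = 3300 − 4571.71 × 0.573576 = 677.8 lb.

T = 4572 lb, A_x = 3745 lb, A_y = 677.8 lb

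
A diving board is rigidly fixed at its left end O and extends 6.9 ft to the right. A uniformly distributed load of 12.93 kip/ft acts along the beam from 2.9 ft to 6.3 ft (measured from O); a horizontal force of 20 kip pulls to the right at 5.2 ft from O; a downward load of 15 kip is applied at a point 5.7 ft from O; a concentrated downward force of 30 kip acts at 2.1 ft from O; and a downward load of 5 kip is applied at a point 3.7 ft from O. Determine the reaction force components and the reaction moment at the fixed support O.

O_x = -20.00 kip, O_y = 93.96 kip, M_O = 369.2 kip·ft

Resultant of the distributed load: 12.93 × 3.4 = 43.962 kip at 4.6 ft from O.
ΣF_x = 0: O_x + 20 = 0 → O_x = -20.00 kip.
ΣF_y = 0: O_y − 12.93·3.4 − 15 − 30 − 5 = 0 → O_y = 93.96 kip.
ΣM about O: M_O − (12.93·3.4)·4.6 − 15·5.7 − 30·2.1 − 5·3.7 = 0 → M_O = 369.2 kip·ft.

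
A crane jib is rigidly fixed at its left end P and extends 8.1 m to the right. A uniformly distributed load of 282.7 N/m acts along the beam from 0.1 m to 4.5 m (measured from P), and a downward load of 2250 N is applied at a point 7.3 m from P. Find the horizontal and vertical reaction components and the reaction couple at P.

P_x = 0, P_y = 3494 N, M_P = 19290 N·m

Resultant of the distributed load: 282.7 × 4.4 = 1243.88 N at 2.3 m from P.
ΣF_x = 0: P_x = 0.
ΣF_y = 0: P_y − 282.7·4.4 − 2250 = 0 → P_y = 3494 N.
ΣM about P: M_P − (282.7·4.4)·2.3 − 2250·7.3 = 0 → M_P = 19290 N·m.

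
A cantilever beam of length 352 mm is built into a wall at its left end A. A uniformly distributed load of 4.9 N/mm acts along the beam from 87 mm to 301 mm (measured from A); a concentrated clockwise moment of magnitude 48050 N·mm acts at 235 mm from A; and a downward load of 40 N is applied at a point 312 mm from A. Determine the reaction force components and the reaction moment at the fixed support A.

A_x = 0, A_y = 1089 N, M_A = 264000 N·mm

Resultant of the distributed load: 4.9 × 214 = 1048.6 N at 194 mm from A.
ΣF_x = 0: A_x = 0.
ΣF_y = 0: A_y − 4.9·214 − 40 = 0 → A_y = 1089 N.
ΣM about A: M_A − (4.9·214)·194 − 48050 − 40·312 = 0 → M_A = 264000 N·mm.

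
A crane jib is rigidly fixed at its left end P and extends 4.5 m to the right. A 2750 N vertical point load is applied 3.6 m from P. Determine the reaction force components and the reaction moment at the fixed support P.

P_x = 0, P_y = 2750 N, M_P = 9900 N·m

ΣF_x = 0: P_x = 0.
ΣF_y = 0: P_y − 2750 = 0 → P_y = 2750 N.
ΣM about P: M_P − 2750·3.6 = 0 → M_P = 9900 N·m.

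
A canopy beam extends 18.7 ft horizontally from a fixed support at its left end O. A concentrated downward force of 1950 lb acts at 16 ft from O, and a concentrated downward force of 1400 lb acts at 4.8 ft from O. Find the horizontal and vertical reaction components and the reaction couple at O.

O_x = 0, O_y = 3350 lb, M_O = 37920 lb·ft

ΣF_x = 0: O_x = 0.
ΣF_y = 0: O_y − 1950 − 1400 = 0 → O_y = 3350 lb.
ΣM about O: M_O − 1950·16 − 1400·4.8 = 0 → M_O = 37920 lb·ft.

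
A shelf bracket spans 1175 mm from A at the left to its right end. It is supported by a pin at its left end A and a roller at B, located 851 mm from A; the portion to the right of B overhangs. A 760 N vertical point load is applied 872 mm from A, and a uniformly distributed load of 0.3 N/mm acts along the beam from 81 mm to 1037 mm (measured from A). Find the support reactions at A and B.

A_x = 0, A_y = 79.65 N, B_y = 967.1 N

Resultant of the distributed load: 0.3 × 956 = 286.8 N at 559 mm from A.
ΣM about A: B_y·851 − 760·872 − (0.3·956)·559 = 0 → B_y = 823041.2/851 = 967.146 ≈ 967.1 N.
ΣF_y = 0: A_y + 967.146 − 760 − 0.3·956 = 0 → A_y = 79.65 N.
ΣF_x = 0: no horizontal applied forces, so A_x = 0.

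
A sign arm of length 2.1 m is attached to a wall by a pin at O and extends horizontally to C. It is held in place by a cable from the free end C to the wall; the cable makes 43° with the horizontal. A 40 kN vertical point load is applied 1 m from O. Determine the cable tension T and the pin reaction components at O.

ΣM about O: T·sin43°·2.1 − 40·1 = 0 → T = 40/(2.1·0.681998) = 27.9291 ≈ 27.93 kN.
ΣF_x = 0: O_x − T·cos43° = 0 → O_x = 27.9291 × 0.731354 = 20.43 kN.
ΣF_y = 0: O_y + T·sin43° − 40 = 0 → O_y = 40 − 27.9291 × 0.681998 = 20.95 kN.

T = 27.93 kN, O_x = 20.43 kN, O_y = 20.95 kN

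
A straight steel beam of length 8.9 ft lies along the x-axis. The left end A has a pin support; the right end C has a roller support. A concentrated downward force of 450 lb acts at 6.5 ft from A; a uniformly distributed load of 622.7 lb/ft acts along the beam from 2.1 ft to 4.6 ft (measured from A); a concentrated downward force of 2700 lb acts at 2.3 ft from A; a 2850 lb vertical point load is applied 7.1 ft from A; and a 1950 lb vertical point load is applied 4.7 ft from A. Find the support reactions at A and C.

Resultant of the distributed load: 622.7 × 2.5 = 1556.75 lb at 3.35 ft from A.
Moments about A: C_y·8.9 − 450·6.5 − (622.7·2.5)·3.35 − 2700·2.3 − 2850·7.1 − 1950·4.7 = 0 → C_y = 43750.1125/8.9 = 4915.74 ≈ 4916 lb.
ΣF_y = 0: A_y + 4915.74 − 450 − 622.7·2.5 − 2700 − 2850 − 1950 = 0 → A_y = 4591 lb.
ΣF_x = 0: no horizontal applied forces, so A_x = 0.

A_x = 0, A_y = 4591 lb, C_y = 4916 lb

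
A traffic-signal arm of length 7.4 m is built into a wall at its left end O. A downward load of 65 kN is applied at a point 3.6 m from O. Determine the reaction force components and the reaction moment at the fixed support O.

O_x = 0, O_y = 65.00 kN, M_O = 234.0 kN·m

ΣF_x = 0: O_x = 0.
ΣF_y = 0: O_y − 65 = 0 → O_y = 65.00 kN.
ΣM about O: M_O − 65·3.6 = 0 → M_O = 234.0 kN·m.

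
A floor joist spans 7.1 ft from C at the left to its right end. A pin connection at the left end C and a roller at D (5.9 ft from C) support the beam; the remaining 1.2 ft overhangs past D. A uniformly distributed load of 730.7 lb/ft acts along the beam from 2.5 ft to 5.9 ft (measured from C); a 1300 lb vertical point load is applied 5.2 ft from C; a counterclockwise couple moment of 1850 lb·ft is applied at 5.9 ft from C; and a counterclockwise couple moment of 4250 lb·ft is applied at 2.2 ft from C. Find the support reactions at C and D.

Resultant of the distributed load: 730.7 × 3.4 = 2484.38 lb at 4.2 ft from C.
Moments about C: D_y·5.9 − (730.7·3.4)·4.2 − 1300·5.2 + 1850 + 4250 = 0 → D_y = 11094.396/5.9 = 1880.41 ≈ 1880 lb.
ΣF_y = 0: C_y + 1880.41 − 730.7·3.4 − 1300 = 0 → C_y = 1904 lb.
ΣF_x = 0: no horizontal applied forces, so C_x = 0.

C_x = 0, C_y = 1904 lb, D_y = 1880 lb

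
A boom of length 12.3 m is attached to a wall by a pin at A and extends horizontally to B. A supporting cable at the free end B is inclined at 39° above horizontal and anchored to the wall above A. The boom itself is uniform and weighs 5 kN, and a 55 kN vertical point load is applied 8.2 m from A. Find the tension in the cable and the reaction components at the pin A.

ΣM about A: T·sin39°·12.3 − 5·6.15 − 55·8.2 = 0 → T = 481.75/(12.3·0.62932) = 62.2365 ≈ 62.24 kN.
ΣF_x = 0: A_x − T·cos39° = 0 → A_x = 62.2365 × 0.777146 = 48.37 kN.
ΣF_y = 0: A_y + T·sin39° − 5 − 55 = 0 → A_y = 60 − 62.2365 × 0.62932 = 20.83 kN.

T = 62.24 kN, A_x = 48.37 kN, A_y = 20.83 kN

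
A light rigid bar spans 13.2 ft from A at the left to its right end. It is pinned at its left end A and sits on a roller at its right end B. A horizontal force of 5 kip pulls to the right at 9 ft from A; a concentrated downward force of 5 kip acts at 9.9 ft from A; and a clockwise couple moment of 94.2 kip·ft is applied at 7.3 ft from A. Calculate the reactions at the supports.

A_x = -5.000 kip, A_y = -5.886 kip, B_y = 10.89 kip

Moments about A: B_y·13.2 − 5·9.9 − 94.2 = 0 → B_y = 143.7/13.2 = 10.8864 ≈ 10.89 kip.
ΣF_y = 0: A_y + 10.8864 − 5 = 0 → A_y = -5.886 kip.
ΣF_x = 0: A_x + 5 = 0 → A_x = -5.000 kip.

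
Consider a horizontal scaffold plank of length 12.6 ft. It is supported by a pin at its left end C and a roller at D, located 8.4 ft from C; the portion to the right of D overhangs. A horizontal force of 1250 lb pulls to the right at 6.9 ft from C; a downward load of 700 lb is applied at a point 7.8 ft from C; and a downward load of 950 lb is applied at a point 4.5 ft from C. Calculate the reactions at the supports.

C_x = -1250 lb, C_y = 491.1 lb, D_y = 1159 lb

Taking moments about C: D_y·8.4 − 700·7.8 − 950·4.5 = 0 → D_y = 9735/8.4 = 1158.93 ≈ 1159 lb.
ΣF_y = 0: C_y + 1158.93 − 700 − 950 = 0 → C_y = 491.1 lb.
ΣF_x = 0: C_x + 1250 = 0 → C_x = -1250 lb.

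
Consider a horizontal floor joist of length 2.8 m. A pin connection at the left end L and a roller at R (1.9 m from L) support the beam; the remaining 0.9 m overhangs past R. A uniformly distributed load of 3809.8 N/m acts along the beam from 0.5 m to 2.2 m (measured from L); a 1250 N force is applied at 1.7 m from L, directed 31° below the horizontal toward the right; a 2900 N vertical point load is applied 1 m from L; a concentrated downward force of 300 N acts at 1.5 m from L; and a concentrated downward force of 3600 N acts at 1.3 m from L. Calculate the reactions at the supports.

Resultant of the distributed load: 3809.8 × 1.7 = 6476.66 N at 1.35 m from L.
Taking moments about L: R_y·1.9 − (3809.8·1.7)·1.35 − 1250·sin31°·1.7 − 2900·1 − 300·1.5 − 3600·1.3 = 0 → R_y = 17867.9/1.9 = 9404.16 ≈ 9404 N.
ΣF_y = 0: L_y + 9404.16 − 3809.8·1.7 − 1250·sin31° − 2900 − 300 − 3600 = 0 → L_y = 4516 N.
ΣF_x = 0: L_x + 1250·cos31° = 0 → L_x = -1071 N.

L_x = -1071 N, L_y = 4516 N, R_y = 9404 N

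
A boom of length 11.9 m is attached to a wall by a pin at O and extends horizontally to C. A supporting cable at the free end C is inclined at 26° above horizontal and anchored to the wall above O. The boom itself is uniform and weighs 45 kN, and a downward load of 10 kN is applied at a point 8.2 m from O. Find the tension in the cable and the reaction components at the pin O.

ΣM about O: T·sin26°·11.9 − 45·5.95 − 10·8.2 = 0 → T = 349.75/(11.9·0.438371) = 67.0454 ≈ 67.05 kN.
ΣF_x = 0: O_x − T·cos26° = 0 → O_x = 67.0454 × 0.898794 = 60.26 kN.
ΣF_y = 0: O_y + T·sin26° − 45 − 10 = 0 → O_y = 55 − 67.0454 × 0.438371 = 25.61 kN.

T = 67.05 kN, O_x = 60.26 kN, O_y = 25.61 kN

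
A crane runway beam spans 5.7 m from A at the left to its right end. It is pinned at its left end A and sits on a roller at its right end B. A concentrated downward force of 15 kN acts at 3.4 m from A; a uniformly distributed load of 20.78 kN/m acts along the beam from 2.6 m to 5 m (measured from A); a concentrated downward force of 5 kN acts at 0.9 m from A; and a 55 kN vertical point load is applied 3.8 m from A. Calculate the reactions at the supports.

A_x = 0, A_y = 45.22 kN, B_y = 79.65 kN

Resultant of the distributed load: 20.78 × 2.4 = 49.872 kN at 3.8 m from A.
ΣM about A: B_y·5.7 − 15·3.4 − (20.78·2.4)·3.8 − 5·0.9 − 55·3.8 = 0 → B_y = 454.0136/5.7 = 79.6515 ≈ 79.65 kN.
ΣF_y = 0: A_y + 79.6515 − 15 − 20.78·2.4 − 5 − 55 = 0 → A_y = 45.22 kN.
ΣF_x = 0: no horizontal applied forces, so A_x = 0.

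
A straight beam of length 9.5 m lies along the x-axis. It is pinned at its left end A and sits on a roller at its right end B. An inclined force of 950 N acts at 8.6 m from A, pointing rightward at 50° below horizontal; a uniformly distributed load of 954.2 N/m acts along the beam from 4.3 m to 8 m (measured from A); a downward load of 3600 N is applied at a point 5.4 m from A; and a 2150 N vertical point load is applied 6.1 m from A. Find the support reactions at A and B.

A_x = -610.6 N, A_y = 3637 N, B_y = 6371 N

Resultant of the distributed load: 954.2 × 3.7 = 3530.54 N at 6.15 m from A.
Taking moments about A: B_y·9.5 − 950·sin50°·8.6 − (954.2·3.7)·6.15 − 3600·5.4 − 2150·6.1 = 0 → B_y = 60526.4/9.5 = 6371.2 ≈ 6371 N.
ΣF_y = 0: A_y + 6371.2 − 950·sin50° − 954.2·3.7 − 3600 − 2150 = 0 → A_y = 3637 N.
ΣF_x = 0: A_x + 950·cos50° = 0 → A_x = -610.6 N.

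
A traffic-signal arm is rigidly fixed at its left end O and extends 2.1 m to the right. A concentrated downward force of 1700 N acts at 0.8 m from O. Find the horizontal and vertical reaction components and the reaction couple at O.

O_x = 0, O_y = 1700 N, M_O = 1360 N·m

ΣF_x = 0: O_x = 0.
ΣF_y = 0: O_y − 1700 = 0 → O_y = 1700 N.
ΣM about O: M_O − 1700·0.8 = 0 → M_O = 1360 N·m.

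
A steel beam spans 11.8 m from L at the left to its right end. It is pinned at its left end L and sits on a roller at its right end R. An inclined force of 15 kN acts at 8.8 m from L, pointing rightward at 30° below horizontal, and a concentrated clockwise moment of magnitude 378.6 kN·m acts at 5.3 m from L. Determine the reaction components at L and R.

L_x = -12.99 kN, L_y = -30.18 kN, R_y = 37.68 kN

ΣM about L: R_y·11.8 − 15·sin30°·8.8 − 378.6 = 0 → R_y = 444.6/11.8 = 37.678 ≈ 37.68 kN.
ΣF_y = 0: L_y + 37.678 − 15·sin30° = 0 → L_y = -30.18 kN.
ΣF_x = 0: L_x + 15·cos30° = 0 → L_x = -12.99 kN.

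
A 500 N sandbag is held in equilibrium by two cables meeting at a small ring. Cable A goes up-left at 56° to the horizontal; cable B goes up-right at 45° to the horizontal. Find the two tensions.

ΣF_x = 0: −T_A·cos56° + T_B·cos45° = 0 → T_B = 0.790818·T_A.
ΣF_y = 0: T_A·sin56° + T_B·sin45° = 500.
Substitute: T_A·(0.829038 + 0.790818·0.707107) = 500 → T_A = 360.171 ≈ 360.2 N.
Then T_B = 0.790818 × 360.171 = 284.8 N.

T_A = 360.2 N, T_B = 284.8 N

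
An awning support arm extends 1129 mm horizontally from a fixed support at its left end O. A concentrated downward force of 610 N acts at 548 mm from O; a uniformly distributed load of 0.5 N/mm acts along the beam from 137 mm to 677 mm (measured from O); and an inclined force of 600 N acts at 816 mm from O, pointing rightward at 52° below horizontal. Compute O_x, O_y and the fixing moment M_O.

O_x = -369.4 N, O_y = 1353 N, M_O = 830000 N·mm

Resultant of the distributed load: 0.5 × 540 = 270 N at 407 mm from O.
ΣF_x = 0: O_x + 600·cos52° = 0 → O_x = -369.4 N.
ΣF_y = 0: O_y − 610 − 0.5·540 − 600·sin52° = 0 → O_y = 1353 N.
ΣM about O: M_O − 610·548 − (0.5·540)·407 − 600·sin52°·816 = 0 → M_O = 830000 N·mm.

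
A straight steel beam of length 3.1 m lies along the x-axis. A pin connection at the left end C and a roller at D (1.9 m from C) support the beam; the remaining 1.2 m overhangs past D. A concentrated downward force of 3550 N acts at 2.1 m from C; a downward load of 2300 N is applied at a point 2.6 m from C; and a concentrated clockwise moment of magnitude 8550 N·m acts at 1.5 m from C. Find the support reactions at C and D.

C_x = 0, C_y = -5721 N, D_y = 11570 N

ΣM about C: D_y·1.9 − 3550·2.1 − 2300·2.6 − 8550 = 0 → D_y = 21985/1.9 = 11571.1 ≈ 11570 N.
ΣF_y = 0: C_y + 11571.1 − 3550 − 2300 = 0 → C_y = -5721 N.
ΣF_x = 0: no horizontal applied forces, so C_x = 0.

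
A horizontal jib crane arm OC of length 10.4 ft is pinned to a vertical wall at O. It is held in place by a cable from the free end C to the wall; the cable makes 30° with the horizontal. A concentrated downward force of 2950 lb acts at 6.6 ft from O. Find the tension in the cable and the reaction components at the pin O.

T = 3744 lb, O_x = 3243 lb, O_y = 1078 lb

ΣM about O: T·sin30°·10.4 − 2950·6.6 = 0 → T = 19470/(10.4·0.5) = 3744.23 ≈ 3744 lb.
ΣF_x = 0: O_x − T·cos30° = 0 → O_x = 3744.23 × 0.866025 = 3243 lb.
ΣF_y = 0: O_y + T·sin30° − 2950 = 0 → O_y = 2950 − 3744.23 × 0.5 = 1078 lb.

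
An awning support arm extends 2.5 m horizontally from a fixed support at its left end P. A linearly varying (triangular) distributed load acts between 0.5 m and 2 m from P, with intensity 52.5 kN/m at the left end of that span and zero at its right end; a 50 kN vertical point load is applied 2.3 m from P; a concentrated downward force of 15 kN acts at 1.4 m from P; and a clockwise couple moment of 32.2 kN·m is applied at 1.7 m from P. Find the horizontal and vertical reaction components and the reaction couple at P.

Resultant of the triangular load: ½ × 52.5 × 1.5 = 39.375 kN, acting at 1 m from P (one-third of the span from the peak).
ΣF_x = 0: P_x = 0.
ΣF_y = 0: P_y − ½·52.5·1.5 − 50 − 15 = 0 → P_y = 104.4 kN.
ΣM about P: M_P − (½·52.5·1.5)·1 − 50·2.3 − 15·1.4 − 32.2 = 0 → M_P = 207.6 kN·m.

P_x = 0, P_y = 104.4 kN, M_P = 207.6 kN·m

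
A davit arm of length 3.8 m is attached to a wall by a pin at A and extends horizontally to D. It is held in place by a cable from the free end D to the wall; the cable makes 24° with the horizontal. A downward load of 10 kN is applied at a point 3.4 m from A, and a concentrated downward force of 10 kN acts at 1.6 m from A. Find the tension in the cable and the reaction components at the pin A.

T = 32.35 kN, A_x = 29.55 kN, A_y = 6.842 kN

ΣM about A: T·sin24°·3.8 − 10·3.4 − 10·1.6 = 0 → T = 50/(3.8·0.406737) = 32.3499 ≈ 32.35 kN.
ΣF_x = 0: A_x − T·cos24° = 0 → A_x = 32.3499 × 0.913545 = 29.55 kN.
ΣF_y = 0: A_y + T·sin24° − 10 − 10 = 0 → A_y = 20 − 32.3499 × 0.406737 = 6.842 kN.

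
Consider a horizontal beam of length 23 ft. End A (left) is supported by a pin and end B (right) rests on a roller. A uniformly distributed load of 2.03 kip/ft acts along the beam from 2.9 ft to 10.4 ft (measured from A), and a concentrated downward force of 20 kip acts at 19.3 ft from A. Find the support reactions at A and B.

Resultant of the distributed load: 2.03 × 7.5 = 15.225 kip at 6.65 ft from A.
Moments about A: B_y·23 − (2.03·7.5)·6.65 − 20·19.3 = 0 → B_y = 487.24625/23 = 21.1846 ≈ 21.18 kip.
ΣF_y = 0: A_y + 21.1846 − 2.03·7.5 − 20 = 0 → A_y = 14.04 kip.
ΣF_x = 0: no horizontal applied forces, so A_x = 0.

A_x = 0, A_y = 14.04 kip, B_y = 21.18 kip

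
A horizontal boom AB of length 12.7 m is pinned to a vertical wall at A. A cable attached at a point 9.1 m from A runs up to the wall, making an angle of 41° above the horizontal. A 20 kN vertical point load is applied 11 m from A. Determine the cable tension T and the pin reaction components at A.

T = 36.85 kN, A_x = 27.81 kN, A_y = -4.176 kN

ΣM about A: T·sin41°·9.1 − 20·11 = 0 → T = 220/(9.1·0.656059) = 36.8501 ≈ 36.85 kN.
ΣF_x = 0: A_x − T·cos41° = 0 → A_x = 36.8501 × 0.75471 = 27.81 kN.
ΣF_y = 0: A_y + T·sin41° − 20 = 0 → A_y = 20 − 36.8501 × 0.656059 = -4.176 kN.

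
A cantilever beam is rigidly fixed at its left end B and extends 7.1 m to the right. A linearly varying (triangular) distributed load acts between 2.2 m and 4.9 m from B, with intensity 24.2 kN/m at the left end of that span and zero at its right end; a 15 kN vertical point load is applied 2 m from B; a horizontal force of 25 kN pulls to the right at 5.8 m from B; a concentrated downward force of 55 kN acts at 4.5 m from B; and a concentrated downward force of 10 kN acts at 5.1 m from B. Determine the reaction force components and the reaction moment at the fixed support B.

Resultant of the triangular load: ½ × 24.2 × 2.7 = 32.67 kN, acting at 3.1 m from B (one-third of the span from the peak).
ΣF_x = 0: B_x + 25 = 0 → B_x = -25.00 kN.
ΣF_y = 0: B_y − ½·24.2·2.7 − 15 − 55 − 10 = 0 → B_y = 112.7 kN.
ΣM about B: M_B − (½·24.2·2.7)·3.1 − 15·2 − 55·4.5 − 10·5.1 = 0 → M_B = 429.8 kN·m.

B_x = -25.00 kN, B_y = 112.7 kN, M_B = 429.8 kN·m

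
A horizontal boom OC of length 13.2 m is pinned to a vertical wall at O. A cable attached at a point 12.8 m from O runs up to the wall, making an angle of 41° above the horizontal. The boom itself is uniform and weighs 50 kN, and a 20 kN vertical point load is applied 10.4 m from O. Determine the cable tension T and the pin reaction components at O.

T = 64.07 kN, O_x = 48.35 kN, O_y = 27.97 kN

ΣM about O: T·sin41°·12.8 − 50·6.6 − 20·10.4 = 0 → T = 538/(12.8·0.656059) = 64.0663 ≈ 64.07 kN.
ΣF_x = 0: O_x − T·cos41° = 0 → O_x = 64.0663 × 0.75471 = 48.35 kN.
ΣF_y = 0: O_y + T·sin41° − 50 − 20 = 0 → O_y = 70 − 64.0663 × 0.656059 = 27.97 kN.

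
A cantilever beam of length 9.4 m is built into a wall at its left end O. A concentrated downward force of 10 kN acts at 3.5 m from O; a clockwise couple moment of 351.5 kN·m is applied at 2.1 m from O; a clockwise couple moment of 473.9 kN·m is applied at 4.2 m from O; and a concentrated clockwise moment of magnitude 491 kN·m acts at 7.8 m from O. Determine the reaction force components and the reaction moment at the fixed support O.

O_x = 0, O_y = 10.00 kN, M_O = 1351 kN·m

ΣF_x = 0: O_x = 0.
ΣF_y = 0: O_y − 10 = 0 → O_y = 10.00 kN.
ΣM about O: M_O − 10·3.5 − 351.5 − 473.9 − 491 = 0 → M_O = 1351 kN·m.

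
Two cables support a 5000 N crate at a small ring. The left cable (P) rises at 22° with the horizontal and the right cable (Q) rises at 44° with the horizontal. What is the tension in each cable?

T_P = 3937 N, T_Q = 5075 N

ΣF_x = 0: −T_P·cos22° + T_Q·cos44° = 0 → T_Q = 1.28894·T_P.
ΣF_y = 0: T_P·sin22° + T_Q·sin44° = 5000.
Substitute: T_P·(0.374607 + 1.28894·0.694658) = 5000 → T_P = 3937.07 ≈ 3937 N.
Then T_Q = 1.28894 × 3937.07 = 5075 N.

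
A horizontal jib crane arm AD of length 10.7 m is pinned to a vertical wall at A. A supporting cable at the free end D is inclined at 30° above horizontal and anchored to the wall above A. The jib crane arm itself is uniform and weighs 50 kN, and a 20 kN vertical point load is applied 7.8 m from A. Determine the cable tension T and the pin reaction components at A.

T = 79.16 kN, A_x = 68.55 kN, A_y = 30.42 kN

ΣM about A: T·sin30°·10.7 − 50·5.35 − 20·7.8 = 0 → T = 423.5/(10.7·0.5) = 79.1589 ≈ 79.16 kN.
ΣF_x = 0: A_x − T·cos30° = 0 → A_x = 79.1589 × 0.866025 = 68.55 kN.
ΣF_y = 0: A_y + T·sin30° − 50 − 20 = 0 → A_y = 70 − 79.1589 × 0.5 = 30.42 kN.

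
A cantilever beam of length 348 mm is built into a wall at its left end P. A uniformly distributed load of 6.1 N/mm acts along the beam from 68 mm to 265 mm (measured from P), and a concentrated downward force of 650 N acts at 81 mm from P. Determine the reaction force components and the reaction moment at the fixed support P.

P_x = 0, P_y = 1852 N, M_P = 252700 N·mm

Resultant of the distributed load: 6.1 × 197 = 1201.7 N at 166.5 mm from P.
ΣF_x = 0: P_x = 0.
ΣF_y = 0: P_y − 6.1·197 − 650 = 0 → P_y = 1852 N.
ΣM about P: M_P − (6.1·197)·166.5 − 650·81 = 0 → M_P = 252700 N·mm.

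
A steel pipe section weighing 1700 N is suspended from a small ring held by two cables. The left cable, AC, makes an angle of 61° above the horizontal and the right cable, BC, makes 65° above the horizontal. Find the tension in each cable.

T_AC = 888.1 N, T_BC = 1019 N

ΣF_x = 0: −T_AC·cos61° + T_BC·cos65° = 0 → T_BC = 1.14716·T_AC.
ΣF_y = 0: T_AC·sin61° + T_BC·sin65° = 1700.
Substitute: T_AC·(0.87462 + 1.14716·0.906308) = 1700 → T_AC = 888.053 ≈ 888.1 N.
Then T_BC = 1.14716 × 888.053 = 1019 N.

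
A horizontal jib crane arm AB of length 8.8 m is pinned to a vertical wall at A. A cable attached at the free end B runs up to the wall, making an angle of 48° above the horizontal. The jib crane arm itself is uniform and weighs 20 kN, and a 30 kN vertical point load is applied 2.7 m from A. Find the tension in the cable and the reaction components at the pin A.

ΣM about A: T·sin48°·8.8 − 20·4.4 − 30·2.7 = 0 → T = 169/(8.8·0.743145) = 25.8423 ≈ 25.84 kN.
ΣF_x = 0: A_x − T·cos48° = 0 → A_x = 25.8423 × 0.669131 = 17.29 kN.
ΣF_y = 0: A_y + T·sin48° − 20 − 30 = 0 → A_y = 50 − 25.8423 × 0.743145 = 30.80 kN.

T = 25.84 kN, A_x = 17.29 kN, A_y = 30.80 kN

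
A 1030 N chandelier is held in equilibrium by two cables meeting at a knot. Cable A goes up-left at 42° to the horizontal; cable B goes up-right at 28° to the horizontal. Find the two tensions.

ΣF_x = 0: −T_A·cos42° + T_B·cos28° = 0 → T_B = 0.841664·T_A.
ΣF_y = 0: T_A·sin42° + T_B·sin28° = 1030.
Substitute: T_A·(0.669131 + 0.841664·0.469472) = 1030 → T_A = 967.801 ≈ 967.8 N.
Then T_B = 0.841664 × 967.801 = 814.6 N.

T_A = 967.8 N, T_B = 814.6 N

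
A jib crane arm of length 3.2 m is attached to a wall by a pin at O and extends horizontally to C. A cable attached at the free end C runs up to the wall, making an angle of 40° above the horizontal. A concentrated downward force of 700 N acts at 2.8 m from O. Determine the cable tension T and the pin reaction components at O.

T = 952.9 N, O_x = 729.9 N, O_y = 87.50 N

ΣM about O: T·sin40°·3.2 − 700·2.8 = 0 → T = 1960/(3.2·0.642788) = 952.88 ≈ 952.9 N.
ΣF_x = 0: O_x − T·cos40° = 0 → O_x = 952.88 × 0.766044 = 729.9 N.
ΣF_y = 0: O_y + T·sin40° − 700 = 0 → O_y = 700 − 952.88 × 0.642788 = 87.50 N.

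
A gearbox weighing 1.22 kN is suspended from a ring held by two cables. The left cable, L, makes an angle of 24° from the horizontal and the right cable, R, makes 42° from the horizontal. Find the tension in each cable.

ΣF_x = 0: −T_L·cos24° + T_R·cos42° = 0 → T_R = 1.2293·T_L.
ΣF_y = 0: T_L·sin24° + T_R·sin42° = 1.22.
Substitute: T_L·(0.406737 + 1.2293·0.669131) = 1.22 → T_L = 0.992435 ≈ 0.9924 kN.
Then T_R = 1.2293 × 0.992435 = 1.220 kN.

T_L = 0.9924 kN, T_R = 1.220 kN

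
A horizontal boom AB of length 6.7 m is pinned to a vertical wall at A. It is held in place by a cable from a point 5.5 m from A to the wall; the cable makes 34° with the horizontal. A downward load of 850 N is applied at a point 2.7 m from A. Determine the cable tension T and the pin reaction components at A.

T = 746.2 N, A_x = 618.6 N, A_y = 432.7 N

ΣM about A: T·sin34°·5.5 − 850·2.7 = 0 → T = 2295/(5.5·0.559193) = 746.205 ≈ 746.2 N.
ΣF_x = 0: A_x − T·cos34° = 0 → A_x = 746.205 × 0.829038 = 618.6 N.
ΣF_y = 0: A_y + T·sin34° − 850 = 0 → A_y = 850 − 746.205 × 0.559193 = 432.7 N.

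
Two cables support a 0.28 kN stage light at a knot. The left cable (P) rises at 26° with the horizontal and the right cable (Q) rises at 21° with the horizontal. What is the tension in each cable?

ΣF_x = 0: −T_P·cos26° + T_Q·cos21° = 0 → T_Q = 0.962739·T_P.
ΣF_y = 0: T_P·sin26° + T_Q·sin21° = 0.28.
Substitute: T_P·(0.438371 + 0.962739·0.358368) = 0.28 → T_P = 0.357423 ≈ 0.3574 kN.
Then T_Q = 0.962739 × 0.357423 = 0.3441 kN.

T_P = 0.3574 kN, T_Q = 0.3441 kN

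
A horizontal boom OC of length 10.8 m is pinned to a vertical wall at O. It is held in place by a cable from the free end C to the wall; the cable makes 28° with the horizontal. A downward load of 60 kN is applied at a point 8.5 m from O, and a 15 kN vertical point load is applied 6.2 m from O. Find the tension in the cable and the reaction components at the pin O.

ΣM about O: T·sin28°·10.8 − 60·8.5 − 15·6.2 = 0 → T = 603/(10.8·0.469472) = 118.928 ≈ 118.9 kN.
ΣF_x = 0: O_x − T·cos28° = 0 → O_x = 118.928 × 0.882948 = 105.0 kN.
ΣF_y = 0: O_y + T·sin28° − 60 − 15 = 0 → O_y = 75 − 118.928 × 0.469472 = 19.17 kN.

T = 118.9 kN, O_x = 105.0 kN, O_y = 19.17 kN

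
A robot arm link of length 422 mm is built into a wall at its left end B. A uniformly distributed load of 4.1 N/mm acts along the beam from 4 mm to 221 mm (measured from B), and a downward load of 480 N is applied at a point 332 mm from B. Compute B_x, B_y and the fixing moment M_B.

Resultant of the distributed load: 4.1 × 217 = 889.7 N at 112.5 mm from B.
ΣF_x = 0: B_x = 0.
ΣF_y = 0: B_y − 4.1·217 − 480 = 0 → B_y = 1370 N.
ΣM about B: M_B − (4.1·217)·112.5 − 480·332 = 0 → M_B = 259500 N·mm.

B_x = 0, B_y = 1370 N, M_B = 259500 N·mm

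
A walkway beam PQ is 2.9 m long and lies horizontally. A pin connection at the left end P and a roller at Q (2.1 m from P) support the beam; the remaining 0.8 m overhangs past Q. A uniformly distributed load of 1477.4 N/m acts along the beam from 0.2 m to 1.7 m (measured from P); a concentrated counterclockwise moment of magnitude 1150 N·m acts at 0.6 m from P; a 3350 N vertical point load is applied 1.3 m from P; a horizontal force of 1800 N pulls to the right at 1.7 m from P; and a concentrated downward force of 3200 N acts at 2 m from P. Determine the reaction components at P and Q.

P_x = -1800 N, P_y = 3190 N, Q_y = 5576 N

Resultant of the distributed load: 1477.4 × 1.5 = 2216.1 N at 0.95 m from P.
Taking moments about P: Q_y·2.1 − (1477.4·1.5)·0.95 + 1150 − 3350·1.3 − 3200·2 = 0 → Q_y = 11710.295/2.1 = 5576.33 ≈ 5576 N.
ΣF_y = 0: P_y + 5576.33 − 1477.4·1.5 − 3350 − 3200 = 0 → P_y = 3190 N.
ΣF_x = 0: P_x + 1800 = 0 → P_x = -1800 N.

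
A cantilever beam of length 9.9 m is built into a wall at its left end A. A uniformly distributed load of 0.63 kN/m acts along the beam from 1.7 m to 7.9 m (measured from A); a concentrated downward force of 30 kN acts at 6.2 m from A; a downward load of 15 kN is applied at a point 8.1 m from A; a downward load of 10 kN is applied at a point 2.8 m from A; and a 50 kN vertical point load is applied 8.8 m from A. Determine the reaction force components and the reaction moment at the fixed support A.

A_x = 0, A_y = 108.9 kN, M_A = 794.2 kN·m

Resultant of the distributed load: 0.63 × 6.2 = 3.906 kN at 4.8 m from A.
ΣF_x = 0: A_x = 0.
ΣF_y = 0: A_y − 0.63·6.2 − 30 − 15 − 10 − 50 = 0 → A_y = 108.9 kN.
ΣM about A: M_A − (0.63·6.2)·4.8 − 30·6.2 − 15·8.1 − 10·2.8 − 50·8.8 = 0 → M_A = 794.2 kN·m.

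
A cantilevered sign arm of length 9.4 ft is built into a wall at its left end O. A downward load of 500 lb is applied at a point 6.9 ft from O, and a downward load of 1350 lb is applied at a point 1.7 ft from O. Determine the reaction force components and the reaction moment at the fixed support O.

O_x = 0, O_y = 1850 lb, M_O = 5745 lb·ft

ΣF_x = 0: O_x = 0.
ΣF_y = 0: O_y − 500 − 1350 = 0 → O_y = 1850 lb.
ΣM about O: M_O − 500·6.9 − 1350·1.7 = 0 → M_O = 5745 lb·ft.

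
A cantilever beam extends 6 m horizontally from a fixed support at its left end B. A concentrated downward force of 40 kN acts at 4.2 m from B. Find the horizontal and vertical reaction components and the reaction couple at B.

ΣF_x = 0: B_x = 0.
ΣF_y = 0: B_y − 40 = 0 → B_y = 40.00 kN.
ΣM about B: M_B − 40·4.2 = 0 → M_B = 168.0 kN·m.

B_x = 0, B_y = 40.00 kN, M_B = 168.0 kN·m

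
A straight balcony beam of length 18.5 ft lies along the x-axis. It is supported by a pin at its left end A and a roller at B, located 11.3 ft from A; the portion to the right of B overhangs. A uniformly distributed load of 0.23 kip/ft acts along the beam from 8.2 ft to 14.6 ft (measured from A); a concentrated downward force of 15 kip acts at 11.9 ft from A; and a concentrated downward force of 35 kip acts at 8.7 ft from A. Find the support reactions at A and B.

A_x = 0, A_y = 7.244 kip, B_y = 44.23 kip

Resultant of the distributed load: 0.23 × 6.4 = 1.472 kip at 11.4 ft from A.
Moments about A: B_y·11.3 − (0.23·6.4)·11.4 − 15·11.9 − 35·8.7 = 0 → B_y = 499.7808/11.3 = 44.2284 ≈ 44.23 kip.
ΣF_y = 0: A_y + 44.2284 − 0.23·6.4 − 15 − 35 = 0 → A_y = 7.244 kip.
ΣF_x = 0: no horizontal applied forces, so A_x = 0.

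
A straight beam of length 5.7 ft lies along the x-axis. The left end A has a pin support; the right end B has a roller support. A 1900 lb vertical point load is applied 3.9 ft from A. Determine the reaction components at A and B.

A_x = 0, A_y = 600.0 lb, B_y = 1300 lb

Moments about A: B_y·5.7 − 1900·3.9 = 0 → B_y = 7410/5.7 = 1300 lb.
ΣF_y = 0: A_y + 1300 − 1900 = 0 → A_y = 600.0 lb.
ΣF_x = 0: no horizontal applied forces, so A_x = 0.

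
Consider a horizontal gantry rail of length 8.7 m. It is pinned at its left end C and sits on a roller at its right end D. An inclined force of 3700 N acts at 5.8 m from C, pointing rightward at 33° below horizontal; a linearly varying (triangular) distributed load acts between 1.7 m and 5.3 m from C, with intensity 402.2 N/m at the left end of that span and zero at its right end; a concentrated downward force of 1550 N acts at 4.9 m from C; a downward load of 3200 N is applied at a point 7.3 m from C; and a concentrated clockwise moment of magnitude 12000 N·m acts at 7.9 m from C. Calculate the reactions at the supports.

Resultant of the triangular load: ½ × 402.2 × 3.6 = 723.96 N, acting at 2.9 m from C (one-third of the span from the peak).
Moments about C: D_y·8.7 − 3700·sin33°·5.8 − (½·402.2·3.6)·2.9 − 1550·4.9 − 3200·7.3 − 12000 = 0 → D_y = 56742.4/8.7 = 6522.11 ≈ 6522 N.
ΣF_y = 0: C_y + 6522.11 − 3700·sin33° − ½·402.2·3.6 − 1550 − 3200 = 0 → C_y = 967.0 N.
ΣF_x = 0: C_x + 3700·cos33° = 0 → C_x = -3103 N.

C_x = -3103 N, C_y = 967.0 N, D_y = 6522 N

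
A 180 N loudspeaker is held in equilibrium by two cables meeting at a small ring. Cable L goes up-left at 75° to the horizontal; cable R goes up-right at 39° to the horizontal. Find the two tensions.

ΣF_x = 0: −T_L·cos75° + T_R·cos39° = 0 → T_R = 0.333038·T_L.
ΣF_y = 0: T_L·sin75° + T_R·sin39° = 180.
Substitute: T_L·(0.965926 + 0.333038·0.62932) = 180 → T_L = 153.125 ≈ 153.1 N.
Then T_R = 0.333038 × 153.125 = 51.00 N.

T_L = 153.1 N, T_R = 51.00 N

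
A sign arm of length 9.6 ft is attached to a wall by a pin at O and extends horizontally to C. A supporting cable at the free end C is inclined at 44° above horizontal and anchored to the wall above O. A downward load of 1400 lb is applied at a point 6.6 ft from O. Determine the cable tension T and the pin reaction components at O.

ΣM about O: T·sin44°·9.6 − 1400·6.6 = 0 → T = 9240/(9.6·0.694658) = 1385.57 ≈ 1386 lb.
ΣF_x = 0: O_x − T·cos44° = 0 → O_x = 1385.57 × 0.71934 = 996.7 lb.
ΣF_y = 0: O_y + T·sin44° − 1400 = 0 → O_y = 1400 − 1385.57 × 0.694658 = 437.5 lb.

T = 1386 lb, O_x = 996.7 lb, O_y = 437.5 lb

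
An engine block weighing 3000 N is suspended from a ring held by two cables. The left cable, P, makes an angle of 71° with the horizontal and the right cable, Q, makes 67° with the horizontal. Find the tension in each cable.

T_P = 1752 N, T_Q = 1460 N

ΣF_x = 0: −T_P·cos71° + T_Q·cos67° = 0 → T_Q = 0.833228·T_P.
ΣF_y = 0: T_P·sin71° + T_Q·sin67° = 3000.
Substitute: T_P·(0.945519 + 0.833228·0.920505) = 3000 → T_P = 1751.82 ≈ 1752 N.
Then T_Q = 0.833228 × 1751.82 = 1460 N.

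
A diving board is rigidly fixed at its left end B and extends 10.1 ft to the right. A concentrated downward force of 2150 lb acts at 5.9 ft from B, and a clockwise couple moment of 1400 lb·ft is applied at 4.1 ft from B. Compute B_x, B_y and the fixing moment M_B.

B_x = 0, B_y = 2150 lb, M_B = 14080 lb·ft

ΣF_x = 0: B_x = 0.
ΣF_y = 0: B_y − 2150 = 0 → B_y = 2150 lb.
ΣM about B: M_B − 2150·5.9 − 1400 = 0 → M_B = 14080 lb·ft.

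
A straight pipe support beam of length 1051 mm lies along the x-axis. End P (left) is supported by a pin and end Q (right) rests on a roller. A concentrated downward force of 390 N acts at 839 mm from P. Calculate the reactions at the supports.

ΣM about P: Q_y·1051 − 390·839 = 0 → Q_y = 327210/1051 = 311.332 ≈ 311.3 N.
ΣF_y = 0: P_y + 311.332 − 390 = 0 → P_y = 78.67 N.
ΣF_x = 0: no horizontal applied forces, so P_x = 0.

P_x = 0, P_y = 78.67 N, Q_y = 311.3 N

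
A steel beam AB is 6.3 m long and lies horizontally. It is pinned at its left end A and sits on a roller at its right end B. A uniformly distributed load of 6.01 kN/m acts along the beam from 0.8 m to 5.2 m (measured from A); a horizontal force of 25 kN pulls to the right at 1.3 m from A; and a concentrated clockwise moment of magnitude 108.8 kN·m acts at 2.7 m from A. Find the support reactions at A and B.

A_x = -25.00 kN, A_y = -3.418 kN, B_y = 29.86 kN

Resultant of the distributed load: 6.01 × 4.4 = 26.444 kN at 3 m from A.
Taking moments about A: B_y·6.3 − (6.01·4.4)·3 − 108.8 = 0 → B_y = 188.132/6.3 = 29.8622 ≈ 29.86 kN.
ΣF_y = 0: A_y + 29.8622 − 6.01·4.4 = 0 → A_y = -3.418 kN.
ΣF_x = 0: A_x + 25 = 0 → A_x = -25.00 kN.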